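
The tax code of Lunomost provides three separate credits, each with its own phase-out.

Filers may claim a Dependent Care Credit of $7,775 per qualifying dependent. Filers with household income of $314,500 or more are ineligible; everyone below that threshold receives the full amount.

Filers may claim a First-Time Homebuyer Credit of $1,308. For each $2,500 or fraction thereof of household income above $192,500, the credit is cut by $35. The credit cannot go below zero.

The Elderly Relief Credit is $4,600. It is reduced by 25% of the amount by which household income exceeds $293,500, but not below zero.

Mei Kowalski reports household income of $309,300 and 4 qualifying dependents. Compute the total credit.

Dependent Care Credit: base = 4 × $7,775 = $31,100. $309,300 is below the $314,500 cutoff, so the full $31,100 applies.
First-Time Homebuyer Credit: income exceeds $192,500 by $116,800 → 47 increments × $35 = $1,645 ≥ base, so the credit is $0.
Elderly Relief Credit: 25% of the $15,800 excess over $293,500 is $3,950; credit = $4,600 − $3,950 = $650.
Total: $31,100 + $0 + $650 = $31,750.

$31,750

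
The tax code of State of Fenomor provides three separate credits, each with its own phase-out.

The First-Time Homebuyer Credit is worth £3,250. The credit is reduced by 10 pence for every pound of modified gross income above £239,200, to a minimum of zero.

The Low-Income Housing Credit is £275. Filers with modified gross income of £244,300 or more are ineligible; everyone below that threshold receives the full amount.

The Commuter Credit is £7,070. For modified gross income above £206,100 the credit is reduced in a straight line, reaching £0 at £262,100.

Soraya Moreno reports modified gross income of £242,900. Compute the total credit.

First-Time Homebuyer Credit: 10% of the £3,700 excess over £239,200 is £370; credit = £3,250 − £370 = £2,880.
Low-Income Housing Credit: £242,900 is below the £244,300 cutoff, so the full £275 applies.
Commuter Credit: £242,900 is £36,800 into a £56,000 phase-out range, leaving 19,200/56,000 of the credit: £7,070 × 19,200/56,000 = £2,424.
Total: £2,880 + £275 + £2,424 = £5,579.

£5,579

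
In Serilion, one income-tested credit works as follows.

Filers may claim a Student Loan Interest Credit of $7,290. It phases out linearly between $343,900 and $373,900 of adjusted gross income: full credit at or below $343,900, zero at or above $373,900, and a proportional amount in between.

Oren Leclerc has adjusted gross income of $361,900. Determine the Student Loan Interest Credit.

$2,916

Student Loan Interest Credit: $361,900 is $18,000 into a $30,000 phase-out range, leaving 12,000/30,000 of the credit: $7,290 × 12,000/30,000 = $2,916.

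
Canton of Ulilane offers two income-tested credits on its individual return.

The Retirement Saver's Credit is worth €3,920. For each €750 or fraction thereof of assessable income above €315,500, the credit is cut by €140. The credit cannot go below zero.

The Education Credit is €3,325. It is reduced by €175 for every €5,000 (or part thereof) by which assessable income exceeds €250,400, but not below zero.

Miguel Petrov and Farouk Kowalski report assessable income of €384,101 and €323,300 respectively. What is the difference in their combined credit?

€3,080

Miguel (€384,101): Retirement Saver's Credit: income exceeds €315,500 by €68,601 → 92 increments × €140 = €12,880 ≥ base, so the credit is €0. Education Credit: income exceeds €250,400 by €133,701 → 27 increments × €175 = €4,725 ≥ base, so the credit is €0. total €0 + €0 = €0
Farouk (€323,300): Retirement Saver's Credit: income exceeds €315,500 by €7,800, which is 11 full-or-partial €750 increments; reduction = 11 × €140 = €1,540, leaving €2,380. Education Credit: income exceeds €250,400 by €72,900, which is 15 full-or-partial €5,000 increments; reduction = 15 × €175 = €2,625, leaving €700. total €2,380 + €700 = €3,080
Difference: |€0 − €3,080| = €3,080.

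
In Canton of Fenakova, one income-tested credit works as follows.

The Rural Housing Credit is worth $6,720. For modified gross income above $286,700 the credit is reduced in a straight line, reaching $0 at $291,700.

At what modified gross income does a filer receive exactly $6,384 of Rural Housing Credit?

$6,384 is 6,384/6,720 of the full $6,720, so 336/6,720 of the $5,000 range has been used: income = $286,700 + $5,000 × 336/6,720 = $286,950.

$286,950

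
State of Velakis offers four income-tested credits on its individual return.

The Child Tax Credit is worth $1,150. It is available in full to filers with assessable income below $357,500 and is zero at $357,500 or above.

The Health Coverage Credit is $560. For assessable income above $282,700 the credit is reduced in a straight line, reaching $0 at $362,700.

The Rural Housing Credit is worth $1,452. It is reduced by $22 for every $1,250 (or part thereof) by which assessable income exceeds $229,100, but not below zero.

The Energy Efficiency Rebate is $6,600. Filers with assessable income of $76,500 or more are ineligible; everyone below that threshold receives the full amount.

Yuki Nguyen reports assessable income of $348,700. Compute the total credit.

$1,248

Child Tax Credit: $348,700 is below the $357,500 cutoff, so the full $1,150 applies.
Health Coverage Credit: $348,700 is $66,000 into a $80,000 phase-out range, leaving 14,000/80,000 of the credit: $560 × 14,000/80,000 = $98.
Rural Housing Credit: income exceeds $229,100 by $119,600 → 96 increments × $22 = $2,112 ≥ base, so the credit is $0.
Energy Efficiency Rebate: $348,700 meets or exceeds the $76,500 cutoff, so the credit is $0.
Total: $1,150 + $98 + $0 + $0 = $1,248.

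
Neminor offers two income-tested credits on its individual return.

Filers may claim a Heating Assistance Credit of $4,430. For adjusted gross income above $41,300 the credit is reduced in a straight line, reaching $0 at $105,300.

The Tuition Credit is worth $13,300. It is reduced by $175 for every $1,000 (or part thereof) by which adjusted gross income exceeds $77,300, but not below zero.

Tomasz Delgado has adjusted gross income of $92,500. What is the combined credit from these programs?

$11,386

Heating Assistance Credit: $92,500 is $51,200 into a $64,000 phase-out range, leaving 12,800/64,000 of the credit: $4,430 × 12,800/64,000 = $886.
Tuition Credit: income exceeds $77,300 by $15,200, which is 16 full-or-partial $1,000 increments; reduction = 16 × $175 = $2,800, leaving $10,500.
Total: $886 + $10,500 = $11,386.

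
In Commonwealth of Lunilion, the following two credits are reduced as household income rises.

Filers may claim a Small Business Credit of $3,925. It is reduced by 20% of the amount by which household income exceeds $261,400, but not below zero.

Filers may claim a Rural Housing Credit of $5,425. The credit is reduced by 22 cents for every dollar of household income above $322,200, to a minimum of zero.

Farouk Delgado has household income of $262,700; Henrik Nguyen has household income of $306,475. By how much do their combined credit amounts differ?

Farouk ($262,700): Small Business Credit: 20% of the $1,300 excess over $261,400 is $260; credit = $3,925 − $260 = $3,665. Rural Housing Credit: $262,700 is at or below the $322,200 threshold, so the full $5,425 applies. total $3,665 + $5,425 = $9,090
Henrik ($306,475): Small Business Credit: 20% of the $45,075 excess over $261,400 is $9,015 ≥ base, so the credit is $0. Rural Housing Credit: $306,475 is at or below the $322,200 threshold, so the full $5,425 applies. total $0 + $5,425 = $5,425
Difference: |$9,090 − $5,425| = $3,665.

$3,665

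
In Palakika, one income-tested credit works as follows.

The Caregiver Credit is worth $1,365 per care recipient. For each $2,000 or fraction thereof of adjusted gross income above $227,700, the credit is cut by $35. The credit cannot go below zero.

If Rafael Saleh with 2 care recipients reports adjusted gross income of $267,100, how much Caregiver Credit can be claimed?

Caregiver Credit: base = 2 × $1,365 = $2,730. income exceeds $227,700 by $39,400, which is 20 full-or-partial $2,000 increments; reduction = 20 × $35 = $700, leaving $2,030.

$2,030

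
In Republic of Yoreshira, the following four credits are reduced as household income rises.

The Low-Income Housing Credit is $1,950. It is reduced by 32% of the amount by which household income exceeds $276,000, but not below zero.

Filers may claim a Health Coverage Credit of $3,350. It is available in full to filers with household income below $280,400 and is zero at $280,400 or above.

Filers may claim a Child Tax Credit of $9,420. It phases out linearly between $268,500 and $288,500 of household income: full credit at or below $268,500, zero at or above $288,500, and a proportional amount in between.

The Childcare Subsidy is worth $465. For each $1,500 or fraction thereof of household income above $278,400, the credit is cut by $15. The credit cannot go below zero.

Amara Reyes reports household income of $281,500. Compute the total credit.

Low-Income Housing Credit: 32% of the $5,500 excess over $276,000 is $1,760; credit = $1,950 − $1,760 = $190.
Health Coverage Credit: $281,500 meets or exceeds the $280,400 cutoff, so the credit is $0.
Child Tax Credit: $281,500 is $13,000 into a $20,000 phase-out range, leaving 7,000/20,000 of the credit: $9,420 × 7,000/20,000 = $3,297.
Childcare Subsidy: income exceeds $278,400 by $3,100, which is 3 full-or-partial $1,500 increments; reduction = 3 × $15 = $45, leaving $420.
Total: $190 + $0 + $3,297 + $420 = $3,907.

$3,907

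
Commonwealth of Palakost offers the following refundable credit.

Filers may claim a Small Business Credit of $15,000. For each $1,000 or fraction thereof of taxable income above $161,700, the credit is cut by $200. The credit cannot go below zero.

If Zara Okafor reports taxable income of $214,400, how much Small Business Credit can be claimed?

$4,400

Small Business Credit: income exceeds $161,700 by $52,700, which is 53 full-or-partial $1,000 increments; reduction = 53 × $200 = $10,600, leaving $4,400.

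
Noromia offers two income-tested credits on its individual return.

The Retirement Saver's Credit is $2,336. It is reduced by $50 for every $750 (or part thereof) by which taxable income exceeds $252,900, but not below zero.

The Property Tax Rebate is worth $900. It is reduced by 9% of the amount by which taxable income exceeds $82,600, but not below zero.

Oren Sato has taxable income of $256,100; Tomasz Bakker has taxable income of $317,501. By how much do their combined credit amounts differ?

Oren ($256,100): Retirement Saver's Credit: income exceeds $252,900 by $3,200, which is 5 full-or-partial $750 increments; reduction = 5 × $50 = $250, leaving $2,086. Property Tax Rebate: 9% of the $173,500 excess over $82,600 is $15,615 ≥ base, so the credit is $0. total $2,086 + $0 = $2,086
Tomasz ($317,501): Retirement Saver's Credit: income exceeds $252,900 by $64,601 → 87 increments × $50 = $4,350 ≥ base, so the credit is $0. Property Tax Rebate: 9% of the $234,901 excess over $82,600 is $21,141.09 ≥ base, so the credit is $0. total $0 + $0 = $0
Difference: |$2,086 − $0| = $2,086.

$2,086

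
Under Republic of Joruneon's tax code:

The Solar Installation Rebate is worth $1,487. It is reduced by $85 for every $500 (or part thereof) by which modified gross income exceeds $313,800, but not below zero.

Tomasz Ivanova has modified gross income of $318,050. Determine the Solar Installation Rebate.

Solar Installation Rebate: income exceeds $313,800 by $4,250, which is 9 full-or-partial $500 increments; reduction = 9 × $85 = $765, leaving $722.

$722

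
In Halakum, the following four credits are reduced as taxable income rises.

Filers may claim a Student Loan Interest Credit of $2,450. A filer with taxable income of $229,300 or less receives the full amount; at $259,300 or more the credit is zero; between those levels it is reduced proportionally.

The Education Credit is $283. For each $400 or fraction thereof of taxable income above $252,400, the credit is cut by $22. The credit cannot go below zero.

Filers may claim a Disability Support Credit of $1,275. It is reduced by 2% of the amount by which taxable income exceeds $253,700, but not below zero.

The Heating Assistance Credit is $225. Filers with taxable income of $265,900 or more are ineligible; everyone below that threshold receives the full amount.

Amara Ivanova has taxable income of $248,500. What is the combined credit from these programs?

Student Loan Interest Credit: $248,500 is $19,200 into a $30,000 phase-out range, leaving 10,800/30,000 of the credit: $2,450 × 10,800/30,000 = $882.
Education Credit: $248,500 is at or below the $252,400 threshold, so the full $283 applies.
Disability Support Credit: $248,500 is at or below the $253,700 threshold, so the full $1,275 applies.
Heating Assistance Credit: $248,500 is below the $265,900 cutoff, so the full $225 applies.
Total: $882 + $283 + $1,275 + $225 = $2,665.

$2,665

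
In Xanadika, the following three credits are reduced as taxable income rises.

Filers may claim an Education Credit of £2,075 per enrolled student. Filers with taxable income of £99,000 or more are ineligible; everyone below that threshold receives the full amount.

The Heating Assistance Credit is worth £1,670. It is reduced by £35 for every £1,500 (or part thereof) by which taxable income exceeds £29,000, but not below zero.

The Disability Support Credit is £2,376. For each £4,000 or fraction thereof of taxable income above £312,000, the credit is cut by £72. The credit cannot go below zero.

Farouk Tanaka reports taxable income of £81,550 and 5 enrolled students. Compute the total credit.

Education Credit: base = 5 × £2,075 = £10,375. £81,550 is below the £99,000 cutoff, so the full £10,375 applies.
Heating Assistance Credit: income exceeds £29,000 by £52,550, which is 36 full-or-partial £1,500 increments; reduction = 36 × £35 = £1,260, leaving £410.
Disability Support Credit: £81,550 is at or below the £312,000 threshold, so the full £2,376 applies.
Total: £10,375 + £410 + £2,376 = £13,161.

£13,161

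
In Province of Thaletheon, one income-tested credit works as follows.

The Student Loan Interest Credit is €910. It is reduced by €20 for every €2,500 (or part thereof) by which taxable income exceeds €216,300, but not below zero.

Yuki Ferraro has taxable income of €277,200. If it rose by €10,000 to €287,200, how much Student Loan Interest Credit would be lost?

€80

At €277,200 — income exceeds €216,300 by €60,900, which is 25 full-or-partial €2,500 increments; reduction = 25 × €20 = €500, leaving €410.
At €287,200 — income exceeds €216,300 by €70,900, which is 29 full-or-partial €2,500 increments; reduction = 29 × €20 = €580, leaving €330.
Lost: €410 − €330 = €80.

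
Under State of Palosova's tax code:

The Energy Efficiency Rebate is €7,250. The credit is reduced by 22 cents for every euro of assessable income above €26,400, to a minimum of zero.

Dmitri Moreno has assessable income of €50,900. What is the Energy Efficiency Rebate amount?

Energy Efficiency Rebate: 22% of the €24,500 excess over €26,400 is €5,390; credit = €7,250 − €5,390 = €1,860.

€1,860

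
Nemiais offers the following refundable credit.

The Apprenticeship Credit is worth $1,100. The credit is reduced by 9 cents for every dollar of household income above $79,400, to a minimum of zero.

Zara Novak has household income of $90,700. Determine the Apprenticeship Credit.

Apprenticeship Credit: 9% of the $11,300 excess over $79,400 is $1,017; credit = $1,100 − $1,017 = $83.

$83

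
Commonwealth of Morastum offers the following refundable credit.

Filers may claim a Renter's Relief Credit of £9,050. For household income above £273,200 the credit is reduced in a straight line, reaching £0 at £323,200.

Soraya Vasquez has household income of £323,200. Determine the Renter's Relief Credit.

Renter's Relief Credit: £323,200 is at or above £323,200, so the credit is £0.

£0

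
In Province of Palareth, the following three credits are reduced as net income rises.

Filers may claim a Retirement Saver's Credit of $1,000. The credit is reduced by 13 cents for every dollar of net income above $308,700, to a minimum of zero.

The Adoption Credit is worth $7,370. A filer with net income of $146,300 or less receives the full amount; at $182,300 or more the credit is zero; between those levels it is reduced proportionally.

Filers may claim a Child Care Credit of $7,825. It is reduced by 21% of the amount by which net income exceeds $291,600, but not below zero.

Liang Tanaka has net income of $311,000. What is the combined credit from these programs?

$4,452

Retirement Saver's Credit: 13% of the $2,300 excess over $308,700 is $299; credit = $1,000 − $299 = $701.
Adoption Credit: $311,000 is at or above $182,300, so the credit is $0.
Child Care Credit: 21% of the $19,400 excess over $291,600 is $4,074; credit = $7,825 − $4,074 = $3,751.
Total: $701 + $0 + $3,751 = $4,452.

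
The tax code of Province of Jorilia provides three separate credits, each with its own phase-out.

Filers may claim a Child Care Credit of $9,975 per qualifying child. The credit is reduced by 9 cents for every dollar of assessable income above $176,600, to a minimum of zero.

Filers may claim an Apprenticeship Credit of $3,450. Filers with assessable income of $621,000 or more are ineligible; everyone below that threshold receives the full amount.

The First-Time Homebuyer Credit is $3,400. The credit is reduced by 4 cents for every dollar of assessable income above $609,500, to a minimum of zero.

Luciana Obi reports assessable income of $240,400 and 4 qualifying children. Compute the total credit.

Child Care Credit: base = 4 × $9,975 = $39,900. 9% of the $63,800 excess over $176,600 is $5,742; credit = $39,900 − $5,742 = $34,158.
Apprenticeship Credit: $240,400 is below the $621,000 cutoff, so the full $3,450 applies.
First-Time Homebuyer Credit: $240,400 is at or below the $609,500 threshold, so the full $3,400 applies.
Total: $34,158 + $3,450 + $3,400 = $41,008.

$41,008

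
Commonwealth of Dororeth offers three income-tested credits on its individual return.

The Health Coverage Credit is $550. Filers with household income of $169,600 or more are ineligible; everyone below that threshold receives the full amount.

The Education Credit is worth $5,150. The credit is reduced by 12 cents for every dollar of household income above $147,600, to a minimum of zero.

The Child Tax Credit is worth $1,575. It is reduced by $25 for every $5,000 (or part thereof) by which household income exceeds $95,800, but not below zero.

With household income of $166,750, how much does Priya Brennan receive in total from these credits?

$4,602

Health Coverage Credit: $166,750 is below the $169,600 cutoff, so the full $550 applies.
Education Credit: 12% of the $19,150 excess over $147,600 is $2,298; credit = $5,150 − $2,298 = $2,852.
Child Tax Credit: income exceeds $95,800 by $70,950, which is 15 full-or-partial $5,000 increments; reduction = 15 × $25 = $375, leaving $1,200.
Total: $550 + $2,852 + $1,200 = $4,602.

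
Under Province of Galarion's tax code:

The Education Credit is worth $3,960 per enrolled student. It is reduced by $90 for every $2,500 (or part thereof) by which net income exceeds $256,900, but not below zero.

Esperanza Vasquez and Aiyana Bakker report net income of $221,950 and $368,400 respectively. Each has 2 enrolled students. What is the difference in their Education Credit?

$4,050

Esperanza ($221,950): Education Credit: base = 2 × $3,960 = $7,920. $221,950 is at or below the $256,900 threshold, so the full $7,920 applies.
Aiyana ($368,400): Education Credit: base = 2 × $3,960 = $7,920. income exceeds $256,900 by $111,500, which is 45 full-or-partial $2,500 increments; reduction = 45 × $90 = $4,050, leaving $3,870.
Difference: |$7,920 − $3,870| = $4,050.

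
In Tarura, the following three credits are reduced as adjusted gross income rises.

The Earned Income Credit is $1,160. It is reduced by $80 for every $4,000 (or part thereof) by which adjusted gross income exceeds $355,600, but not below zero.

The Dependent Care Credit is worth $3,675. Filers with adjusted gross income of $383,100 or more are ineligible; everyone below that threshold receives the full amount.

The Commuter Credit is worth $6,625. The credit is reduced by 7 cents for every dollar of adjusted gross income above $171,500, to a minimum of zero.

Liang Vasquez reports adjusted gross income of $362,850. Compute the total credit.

$4,675

Earned Income Credit: income exceeds $355,600 by $7,250, which is 2 full-or-partial $4,000 increments; reduction = 2 × $80 = $160, leaving $1,000.
Dependent Care Credit: $362,850 is below the $383,100 cutoff, so the full $3,675 applies.
Commuter Credit: 7% of the $191,350 excess over $171,500 is $13,394.50 ≥ base, so the credit is $0.
Total: $1,000 + $3,675 + $0 = $4,675.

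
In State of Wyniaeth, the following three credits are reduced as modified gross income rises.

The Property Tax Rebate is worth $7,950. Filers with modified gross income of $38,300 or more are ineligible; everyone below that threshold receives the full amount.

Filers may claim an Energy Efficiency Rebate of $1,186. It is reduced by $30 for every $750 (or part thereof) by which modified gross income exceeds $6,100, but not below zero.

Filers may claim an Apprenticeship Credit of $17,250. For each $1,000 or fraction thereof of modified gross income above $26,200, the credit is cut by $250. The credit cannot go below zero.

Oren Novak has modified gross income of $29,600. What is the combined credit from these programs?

$24,426

Property Tax Rebate: $29,600 is below the $38,300 cutoff, so the full $7,950 applies.
Energy Efficiency Rebate: income exceeds $6,100 by $23,500, which is 32 full-or-partial $750 increments; reduction = 32 × $30 = $960, leaving $226.
Apprenticeship Credit: income exceeds $26,200 by $3,400, which is 4 full-or-partial $1,000 increments; reduction = 4 × $250 = $1,000, leaving $16,250.
Total: $7,950 + $226 + $16,250 = $24,426.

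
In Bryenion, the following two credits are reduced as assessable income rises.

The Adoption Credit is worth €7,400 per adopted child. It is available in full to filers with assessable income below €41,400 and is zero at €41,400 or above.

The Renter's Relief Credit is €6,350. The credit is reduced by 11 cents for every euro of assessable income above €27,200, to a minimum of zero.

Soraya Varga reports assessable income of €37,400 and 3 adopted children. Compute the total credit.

€27,428

Adoption Credit: base = 3 × €7,400 = €22,200. €37,400 is below the €41,400 cutoff, so the full €22,200 applies.
Renter's Relief Credit: 11% of the €10,200 excess over €27,200 is €1,122; credit = €6,350 − €1,122 = €5,228.
Total: €22,200 + €5,228 = €27,428.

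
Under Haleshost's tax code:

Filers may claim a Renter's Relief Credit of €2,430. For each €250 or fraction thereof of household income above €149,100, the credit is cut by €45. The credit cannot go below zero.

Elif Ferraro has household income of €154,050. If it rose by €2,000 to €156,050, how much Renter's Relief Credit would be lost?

At €154,050 — income exceeds €149,100 by €4,950, which is 20 full-or-partial €250 increments; reduction = 20 × €45 = €900, leaving €1,530.
At €156,050 — income exceeds €149,100 by €6,950, which is 28 full-or-partial €250 increments; reduction = 28 × €45 = €1,260, leaving €1,170.
Lost: €1,530 − €1,170 = €360.

€360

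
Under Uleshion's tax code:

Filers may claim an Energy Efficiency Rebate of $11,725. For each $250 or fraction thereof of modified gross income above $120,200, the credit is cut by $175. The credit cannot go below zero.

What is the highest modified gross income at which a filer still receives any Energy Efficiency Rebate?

$136,700

After 66 increments the reduction is 66 × $175 = $11,550, leaving $175; one more increment wipes it out. Increment 66 ends at excess 66 × $250 = $16,500, so the highest qualifying income is $120,200 + $16,500 = $136,700.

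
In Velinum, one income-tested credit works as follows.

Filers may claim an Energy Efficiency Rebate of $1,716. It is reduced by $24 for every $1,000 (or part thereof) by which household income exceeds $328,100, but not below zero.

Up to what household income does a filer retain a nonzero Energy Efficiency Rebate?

After 71 increments the reduction is 71 × $24 = $1,704, leaving $12; one more increment wipes it out. Increment 71 ends at excess 71 × $1,000 = $71,000, so the highest qualifying income is $328,100 + $71,000 = $399,100.

$399,100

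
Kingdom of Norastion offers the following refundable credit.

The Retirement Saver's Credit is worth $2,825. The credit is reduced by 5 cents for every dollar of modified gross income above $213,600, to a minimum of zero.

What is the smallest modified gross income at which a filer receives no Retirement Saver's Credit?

The credit falls by 5% of each dollar above $213,600, so it reaches zero when the excess is $2,825 / 5% = $56,500: income = $213,600 + $56,500 = $270,100.

$270,100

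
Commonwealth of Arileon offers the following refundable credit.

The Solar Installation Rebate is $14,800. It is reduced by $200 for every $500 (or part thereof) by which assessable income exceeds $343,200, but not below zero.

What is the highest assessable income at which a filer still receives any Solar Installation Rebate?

$379,700

After 73 increments the reduction is 73 × $200 = $14,600, leaving $200; one more increment wipes it out. Increment 73 ends at excess 73 × $500 = $36,500, so the highest qualifying income is $343,200 + $36,500 = $379,700.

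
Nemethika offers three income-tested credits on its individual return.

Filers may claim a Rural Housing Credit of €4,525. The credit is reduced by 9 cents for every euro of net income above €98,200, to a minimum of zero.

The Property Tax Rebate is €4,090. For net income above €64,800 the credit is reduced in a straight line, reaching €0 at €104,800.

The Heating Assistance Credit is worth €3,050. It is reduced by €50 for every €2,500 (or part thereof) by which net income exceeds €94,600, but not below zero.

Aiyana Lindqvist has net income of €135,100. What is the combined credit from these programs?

Rural Housing Credit: 9% of the €36,900 excess over €98,200 is €3,321; credit = €4,525 − €3,321 = €1,204.
Property Tax Rebate: €135,100 is at or above €104,800, so the credit is €0.
Heating Assistance Credit: income exceeds €94,600 by €40,500, which is 17 full-or-partial €2,500 increments; reduction = 17 × €50 = €850, leaving €2,200.
Total: €1,204 + €0 + €2,200 = €3,404.

€3,404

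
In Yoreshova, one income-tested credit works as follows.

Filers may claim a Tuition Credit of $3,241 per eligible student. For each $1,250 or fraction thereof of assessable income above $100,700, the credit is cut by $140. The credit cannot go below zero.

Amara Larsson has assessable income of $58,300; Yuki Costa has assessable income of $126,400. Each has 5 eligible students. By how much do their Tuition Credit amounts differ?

Amara ($58,300): Tuition Credit: base = 5 × $3,241 = $16,205. $58,300 is at or below the $100,700 threshold, so the full $16,205 applies.
Yuki ($126,400): Tuition Credit: base = 5 × $3,241 = $16,205. income exceeds $100,700 by $25,700, which is 21 full-or-partial $1,250 increments; reduction = 21 × $140 = $2,940, leaving $13,265.
Difference: |$16,205 − $13,265| = $2,940.

$2,940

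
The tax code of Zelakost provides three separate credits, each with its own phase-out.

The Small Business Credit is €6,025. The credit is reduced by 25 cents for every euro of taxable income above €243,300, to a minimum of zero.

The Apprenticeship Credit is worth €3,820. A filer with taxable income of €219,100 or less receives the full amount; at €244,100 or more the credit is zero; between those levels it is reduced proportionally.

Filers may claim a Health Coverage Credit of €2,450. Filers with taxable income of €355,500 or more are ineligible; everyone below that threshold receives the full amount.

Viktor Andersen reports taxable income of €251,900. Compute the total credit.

€6,325

Small Business Credit: 25% of the €8,600 excess over €243,300 is €2,150; credit = €6,025 − €2,150 = €3,875.
Apprenticeship Credit: €251,900 is at or above €244,100, so the credit is €0.
Health Coverage Credit: €251,900 is below the €355,500 cutoff, so the full €2,450 applies.
Total: €3,875 + €0 + €2,450 = €6,325.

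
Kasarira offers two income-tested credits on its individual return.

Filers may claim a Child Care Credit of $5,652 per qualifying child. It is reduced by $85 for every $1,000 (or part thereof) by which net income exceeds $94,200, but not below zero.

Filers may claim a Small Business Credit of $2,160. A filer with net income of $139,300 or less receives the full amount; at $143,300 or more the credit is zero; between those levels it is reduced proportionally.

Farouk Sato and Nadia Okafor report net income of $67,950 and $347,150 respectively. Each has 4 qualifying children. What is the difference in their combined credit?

$23,665

Farouk ($67,950): Child Care Credit: base = 4 × $5,652 = $22,608. $67,950 is at or below the $94,200 threshold, so the full $22,608 applies. Small Business Credit: $67,950 is at or below the $139,300 threshold, so the full $2,160 applies. total $22,608 + $2,160 = $24,768
Nadia ($347,150): Child Care Credit: base = 4 × $5,652 = $22,608. income exceeds $94,200 by $252,950, which is 253 full-or-partial $1,000 increments; reduction = 253 × $85 = $21,505, leaving $1,103. Small Business Credit: $347,150 is at or above $143,300, so the credit is $0. total $1,103 + $0 = $1,103
Difference: |$24,768 − $1,103| = $23,665.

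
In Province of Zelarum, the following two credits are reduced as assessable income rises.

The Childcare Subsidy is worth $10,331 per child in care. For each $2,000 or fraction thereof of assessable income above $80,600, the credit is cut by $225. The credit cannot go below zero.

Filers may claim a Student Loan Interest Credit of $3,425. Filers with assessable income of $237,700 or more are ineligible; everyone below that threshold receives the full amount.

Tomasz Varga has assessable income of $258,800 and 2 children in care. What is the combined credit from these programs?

Childcare Subsidy: base = 2 × $10,331 = $20,662. income exceeds $80,600 by $178,200, which is 90 full-or-partial $2,000 increments; reduction = 90 × $225 = $20,250, leaving $412.
Student Loan Interest Credit: $258,800 meets or exceeds the $237,700 cutoff, so the credit is $0.
Total: $412 + $0 = $412.

$412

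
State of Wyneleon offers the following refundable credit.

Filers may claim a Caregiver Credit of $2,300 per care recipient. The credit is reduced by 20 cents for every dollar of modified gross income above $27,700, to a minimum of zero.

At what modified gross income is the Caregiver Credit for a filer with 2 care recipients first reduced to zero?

Full credit = 2 × $2,300 = $4,600.
The credit falls by 20% of each dollar above $27,700, so it reaches zero when the excess is $4,600 / 20% = $23,000: income = $27,700 + $23,000 = $50,700.

$50,700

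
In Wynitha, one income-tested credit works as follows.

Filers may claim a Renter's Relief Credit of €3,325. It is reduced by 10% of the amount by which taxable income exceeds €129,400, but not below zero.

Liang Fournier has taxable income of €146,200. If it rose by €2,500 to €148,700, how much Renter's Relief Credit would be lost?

At €146,200 — 10% of the €16,800 excess over €129,400 is €1,680; credit = €3,325 − €1,680 = €1,645.
At €148,700 — 10% of the €19,300 excess over €129,400 is €1,930; credit = €3,325 − €1,930 = €1,395.
Lost: €1,645 − €1,395 = €250.

€250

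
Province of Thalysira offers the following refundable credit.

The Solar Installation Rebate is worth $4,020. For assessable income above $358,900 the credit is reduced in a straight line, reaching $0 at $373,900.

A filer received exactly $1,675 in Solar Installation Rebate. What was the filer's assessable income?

$367,650

$1,675 is 1,675/4,020 of the full $4,020, so 2,345/4,020 of the $15,000 range has been used: income = $358,900 + $15,000 × 2,345/4,020 = $367,650.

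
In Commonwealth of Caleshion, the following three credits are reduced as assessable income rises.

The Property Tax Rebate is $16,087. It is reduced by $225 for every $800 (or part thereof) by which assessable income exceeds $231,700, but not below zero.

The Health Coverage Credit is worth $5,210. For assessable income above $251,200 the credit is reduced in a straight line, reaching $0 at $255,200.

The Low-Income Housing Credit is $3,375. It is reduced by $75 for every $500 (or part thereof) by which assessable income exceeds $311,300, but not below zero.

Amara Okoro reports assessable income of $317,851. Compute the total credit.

$2,325

Property Tax Rebate: income exceeds $231,700 by $86,151 → 108 increments × $225 = $24,300 ≥ base, so the credit is $0.
Health Coverage Credit: $317,851 is at or above $255,200, so the credit is $0.
Low-Income Housing Credit: income exceeds $311,300 by $6,551, which is 14 full-or-partial $500 increments; reduction = 14 × $75 = $1,050, leaving $2,325.
Total: $0 + $0 + $2,325 = $2,325.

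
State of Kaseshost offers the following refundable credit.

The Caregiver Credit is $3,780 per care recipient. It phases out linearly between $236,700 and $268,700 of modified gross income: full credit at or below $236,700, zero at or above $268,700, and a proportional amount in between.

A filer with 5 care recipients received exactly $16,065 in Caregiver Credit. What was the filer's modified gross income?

Full credit = 5 × $3,780 = $18,900.
$16,065 is 16,065/18,900 of the full $18,900, so 2,835/18,900 of the $32,000 range has been used: income = $236,700 + $32,000 × 2,835/18,900 = $241,500.

$241,500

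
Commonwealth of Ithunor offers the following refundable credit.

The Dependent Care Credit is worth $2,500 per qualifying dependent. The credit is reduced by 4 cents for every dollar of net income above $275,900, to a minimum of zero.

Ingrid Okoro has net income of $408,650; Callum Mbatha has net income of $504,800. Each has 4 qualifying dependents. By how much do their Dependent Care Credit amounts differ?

$3,846

Ingrid ($408,650): Dependent Care Credit: base = 4 × $2,500 = $10,000. 4% of the $132,750 excess over $275,900 is $5,310; credit = $10,000 − $5,310 = $4,690.
Callum ($504,800): Dependent Care Credit: base = 4 × $2,500 = $10,000. 4% of the $228,900 excess over $275,900 is $9,156; credit = $10,000 − $9,156 = $844.
Difference: |$4,690 − $844| = $3,846.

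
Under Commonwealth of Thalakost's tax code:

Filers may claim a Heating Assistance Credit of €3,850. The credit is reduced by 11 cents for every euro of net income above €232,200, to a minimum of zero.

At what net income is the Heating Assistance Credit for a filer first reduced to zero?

€267,200

The credit falls by 11% of each euro above €232,200, so it reaches zero when the excess is €3,850 / 11% = €35,000: income = €232,200 + €35,000 = €267,200.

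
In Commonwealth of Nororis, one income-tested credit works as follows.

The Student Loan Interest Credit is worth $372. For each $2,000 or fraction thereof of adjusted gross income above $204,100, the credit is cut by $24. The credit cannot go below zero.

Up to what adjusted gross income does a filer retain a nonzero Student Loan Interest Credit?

$234,100

After 15 increments the reduction is 15 × $24 = $360, leaving $12; one more increment wipes it out. Increment 15 ends at excess 15 × $2,000 = $30,000, so the highest qualifying income is $204,100 + $30,000 = $234,100.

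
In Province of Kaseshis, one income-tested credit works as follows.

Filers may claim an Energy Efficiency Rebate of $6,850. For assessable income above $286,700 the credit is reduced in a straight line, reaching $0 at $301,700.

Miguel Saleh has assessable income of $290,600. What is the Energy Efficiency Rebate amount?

Energy Efficiency Rebate: $290,600 is $3,900 into a $15,000 phase-out range, leaving 11,100/15,000 of the credit: $6,850 × 11,100/15,000 = $5,069.

$5,069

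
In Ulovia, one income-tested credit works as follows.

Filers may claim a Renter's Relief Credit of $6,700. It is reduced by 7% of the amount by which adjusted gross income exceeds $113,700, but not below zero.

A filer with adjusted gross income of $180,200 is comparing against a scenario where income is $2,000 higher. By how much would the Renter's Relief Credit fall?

At $180,200 — 7% of the $66,500 excess over $113,700 is $4,655; credit = $6,700 − $4,655 = $2,045.
At $182,200 — 7% of the $68,500 excess over $113,700 is $4,795; credit = $6,700 − $4,795 = $1,905.
Lost: $2,045 − $1,905 = $140.

$140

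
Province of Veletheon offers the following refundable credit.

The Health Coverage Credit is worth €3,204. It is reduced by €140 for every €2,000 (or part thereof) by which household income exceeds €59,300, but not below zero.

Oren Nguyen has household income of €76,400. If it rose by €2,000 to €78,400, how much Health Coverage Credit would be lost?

€140

At €76,400 — income exceeds €59,300 by €17,100, which is 9 full-or-partial €2,000 increments; reduction = 9 × €140 = €1,260, leaving €1,944.
At €78,400 — income exceeds €59,300 by €19,100, which is 10 full-or-partial €2,000 increments; reduction = 10 × €140 = €1,400, leaving €1,804.
Lost: €1,944 − €1,804 = €140.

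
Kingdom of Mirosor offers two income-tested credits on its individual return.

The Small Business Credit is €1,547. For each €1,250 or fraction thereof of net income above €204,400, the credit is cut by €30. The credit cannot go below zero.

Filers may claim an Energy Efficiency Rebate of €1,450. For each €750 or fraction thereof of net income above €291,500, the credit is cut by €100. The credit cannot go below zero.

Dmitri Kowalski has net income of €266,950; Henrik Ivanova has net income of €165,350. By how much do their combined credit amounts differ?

Dmitri (€266,950): Small Business Credit: income exceeds €204,400 by €62,550, which is 51 full-or-partial €1,250 increments; reduction = 51 × €30 = €1,530, leaving €17. Energy Efficiency Rebate: €266,950 is at or below the €291,500 threshold, so the full €1,450 applies. total €17 + €1,450 = €1,467
Henrik (€165,350): Small Business Credit: €165,350 is at or below the €204,400 threshold, so the full €1,547 applies. Energy Efficiency Rebate: €165,350 is at or below the €291,500 threshold, so the full €1,450 applies. total €1,547 + €1,450 = €2,997
Difference: |€1,467 − €2,997| = €1,530.

€1,530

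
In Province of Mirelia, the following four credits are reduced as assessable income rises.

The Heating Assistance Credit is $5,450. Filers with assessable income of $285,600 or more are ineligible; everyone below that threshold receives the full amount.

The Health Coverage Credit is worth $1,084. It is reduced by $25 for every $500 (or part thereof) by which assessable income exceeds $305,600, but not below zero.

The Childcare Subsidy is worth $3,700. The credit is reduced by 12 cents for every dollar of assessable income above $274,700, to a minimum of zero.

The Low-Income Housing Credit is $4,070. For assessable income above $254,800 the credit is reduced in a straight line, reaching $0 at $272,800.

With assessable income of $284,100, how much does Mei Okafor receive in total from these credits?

$9,106

Heating Assistance Credit: $284,100 is below the $285,600 cutoff, so the full $5,450 applies.
Health Coverage Credit: $284,100 is at or below the $305,600 threshold, so the full $1,084 applies.
Childcare Subsidy: 12% of the $9,400 excess over $274,700 is $1,128; credit = $3,700 − $1,128 = $2,572.
Low-Income Housing Credit: $284,100 is at or above $272,800, so the credit is $0.
Total: $5,450 + $1,084 + $2,572 + $0 = $9,106.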